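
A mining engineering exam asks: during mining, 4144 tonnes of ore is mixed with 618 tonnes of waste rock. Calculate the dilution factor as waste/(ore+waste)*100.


12.9777%

Total material = ore + waste
= 4144 + 618 = 4762 tonnes
Dilution = waste / total * 100
= 618 / 4762 * 100
= 0.1297774045 * 100
= 12.9777%


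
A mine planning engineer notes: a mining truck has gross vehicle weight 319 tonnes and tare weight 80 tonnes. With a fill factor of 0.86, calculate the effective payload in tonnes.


205.54 tonnes

Maximum payload = gross - tare
= 319 - 80 = 239 tonnes
Effective payload = max payload * fill factor
= 239 * 0.86
= 205.54 tonnes


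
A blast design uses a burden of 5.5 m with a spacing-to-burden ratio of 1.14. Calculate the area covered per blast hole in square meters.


34.485 m^2

First, find the spacing:
Spacing = burden * ratio = 5.5 * 1.14
= 6.27 m
Then, calculate the area:
Area = burden * spacing = 5.5 * 6.27
= 34.485 m^2


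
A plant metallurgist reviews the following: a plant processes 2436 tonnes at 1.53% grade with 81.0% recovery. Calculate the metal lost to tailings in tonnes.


7.0815 tonnes

Total metal in feed:
= 2436 * 1.53 / 100 = 37.2708 tonnes
Metal recovered:
= 37.2708 * 81.0 / 100 = 30.189348 tonnes
Metal lost to tailings:
= 37.2708 - 30.189348
= 7.0815 tonnes


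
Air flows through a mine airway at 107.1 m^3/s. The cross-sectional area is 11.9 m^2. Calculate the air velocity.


9.0 m/s

Velocity = flow rate / cross-sectional area
= 107.1 / 11.9
= 9.0 m/s


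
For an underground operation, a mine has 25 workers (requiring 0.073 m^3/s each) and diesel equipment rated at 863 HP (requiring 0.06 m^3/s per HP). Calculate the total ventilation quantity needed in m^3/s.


53.605 m^3/s

Airflow for workers:
Q_people = 25 * 0.073 = 1.825 m^3/s
Airflow for diesel equipment:
Q_diesel = 863 * 0.06 = 51.78 m^3/s
Total ventilation:
Q_total = 1.825 + 51.78
= 53.605 m^3/s


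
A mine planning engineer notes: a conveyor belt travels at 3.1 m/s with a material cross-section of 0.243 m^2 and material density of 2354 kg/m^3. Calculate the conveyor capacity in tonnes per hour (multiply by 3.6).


Volumetric flow = speed * area
= 3.1 * 0.243 = 0.7533 m^3/s
Mass flow = volumetric * density
= 0.7533 * 2354 = 1773.2682 kg/s
Convert to t/h: multiply by 3.6
Capacity = 1773.2682 * 3.6
= 6383.7655 t/h

6383.7655 t/h


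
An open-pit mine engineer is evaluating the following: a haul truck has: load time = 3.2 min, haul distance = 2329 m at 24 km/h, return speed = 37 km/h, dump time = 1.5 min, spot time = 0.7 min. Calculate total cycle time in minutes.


14.9993 min

Convert haul speed to m/min: 24 * 1000/60 = 400 m/min
Haul time = 2329 / 400 = 5.8225 min
Convert return speed to m/min: 37 * 1000/60 = 616.6666667 m/min
Return time = 2329 / 616.6666667 = 3.776756757 min
Total cycle time:
= 3.2 + 5.8225 + 1.5 + 3.776756757 + 0.7
= 14.9993 min


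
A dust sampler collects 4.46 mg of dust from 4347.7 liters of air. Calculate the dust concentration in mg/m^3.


Convert liters to m^3: 1 m^3 = 1000 L
Concentration = mass / volume * 1000
= 4.46 / 4347.7 * 1000
= 0.001025829749 * 1000
= 1.0258 mg/m^3

1.0258 mg/m^3


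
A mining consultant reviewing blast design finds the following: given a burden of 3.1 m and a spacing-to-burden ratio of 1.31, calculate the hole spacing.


4.061 m

Spacing = burden * ratio
= 3.1 * 1.31
= 4.061 m


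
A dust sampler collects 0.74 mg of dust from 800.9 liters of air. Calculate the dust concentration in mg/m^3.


Convert liters to m^3: 1 m^3 = 1000 L
Concentration = mass / volume * 1000
= 0.74 / 800.9 * 1000
= 0.0009239605444 * 1000
= 0.924 mg/m^3

0.924 mg/m^3


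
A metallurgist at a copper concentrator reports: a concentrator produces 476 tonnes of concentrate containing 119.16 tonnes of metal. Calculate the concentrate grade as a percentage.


Grade = (metal in concentrate / concentrate mass) * 100
= (119.16 / 476) * 100
= 0.2503361345 * 100
= 25.0336%

25.0336%


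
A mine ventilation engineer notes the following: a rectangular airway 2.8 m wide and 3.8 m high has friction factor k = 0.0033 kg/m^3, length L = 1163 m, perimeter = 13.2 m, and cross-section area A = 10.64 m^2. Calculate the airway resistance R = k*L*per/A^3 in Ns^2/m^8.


0.0421 Ns^2/m^8

Compute the numerator:
k * L * per = 0.0033 * 1163 * 13.2
= 50.66028
Compute the denominator:
A^3 = 10.64^3 = 1204.550144
Resistance:
R = 50.66028 / 1204.550144
= 0.0421 Ns^2/m^8


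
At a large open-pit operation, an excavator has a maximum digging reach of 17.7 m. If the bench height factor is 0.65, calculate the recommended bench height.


11.505 m

Bench height = reach * factor
= 17.7 * 0.65
= 11.505 m


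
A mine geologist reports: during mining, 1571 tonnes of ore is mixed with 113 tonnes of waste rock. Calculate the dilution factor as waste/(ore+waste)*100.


6.7102%

Total material = ore + waste
= 1571 + 113 = 1684 tonnes
Dilution = waste / total * 100
= 113 / 1684 * 100
= 0.06710213777 * 100
= 6.7102%


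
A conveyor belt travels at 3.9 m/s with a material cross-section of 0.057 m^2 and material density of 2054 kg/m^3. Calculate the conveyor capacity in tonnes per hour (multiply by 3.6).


1643.7751 t/h

Volumetric flow = speed * area
= 3.9 * 0.057 = 0.2223 m^3/s
Mass flow = volumetric * density
= 0.2223 * 2054 = 456.6042 kg/s
Convert to t/h: multiply by 3.6
Capacity = 456.6042 * 3.6
= 1643.7751 t/h


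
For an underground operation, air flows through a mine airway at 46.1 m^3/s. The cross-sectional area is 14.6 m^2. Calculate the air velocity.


3.1575 m/s

Velocity = flow rate / cross-sectional area
= 46.1 / 14.6
= 3.1575 m/s


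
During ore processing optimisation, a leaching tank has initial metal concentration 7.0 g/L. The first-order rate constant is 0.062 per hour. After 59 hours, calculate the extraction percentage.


Compute the exponent:
-k * t = -0.062 * 59 = -3.658
Remaining concentration:
C = 7.0 * exp(-3.658)
= 7.0 * 0.02578402925
= 0.1804882048 g/L
Extracted = 7.0 - 0.1804882048 = 6.819511795 g/L
Extraction % = 6.819511795 / 7.0 * 100
= 97.4216%

97.4216%


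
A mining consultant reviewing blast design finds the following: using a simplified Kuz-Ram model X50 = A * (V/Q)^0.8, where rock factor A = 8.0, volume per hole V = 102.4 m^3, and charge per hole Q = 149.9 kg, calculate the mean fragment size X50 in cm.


5.8978 cm

Compute V/Q:
V/Q = 102.4 / 149.9 = 0.6831220814
Raise to the power 0.8:
(V/Q)^0.8 = 0.6831220814^0.8 = 0.7372226318
Multiply by A:
X50 = 8.0 * 0.7372226318
= 5.8978 cm


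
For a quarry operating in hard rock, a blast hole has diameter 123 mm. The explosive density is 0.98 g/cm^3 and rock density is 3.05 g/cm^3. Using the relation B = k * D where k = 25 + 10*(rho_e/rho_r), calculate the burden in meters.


3.4702 m

First, compute k:
rho_e / rho_r = 0.98 / 3.05 = 0.3213114754
k = 25 + 10 * 0.3213114754 = 28.21311475
Then, compute burden:
B = k * D / 1000 = 28.21311475 * 123 / 1000
= 3470.213115 / 1000
= 3.4702 m


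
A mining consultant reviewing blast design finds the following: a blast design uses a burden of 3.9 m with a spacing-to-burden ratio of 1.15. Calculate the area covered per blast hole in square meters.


17.4915 m^2

First, find the spacing:
Spacing = burden * ratio = 3.9 * 1.15
= 4.485 m
Then, calculate the area:
Area = burden * spacing = 3.9 * 4.485
= 17.4915 m^2


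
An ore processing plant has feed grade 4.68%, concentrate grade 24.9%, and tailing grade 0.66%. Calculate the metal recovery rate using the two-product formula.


Using the two-product formula:
R = 100 * c * (f - t) / (f * (c - t))
Numerator = 100 * 24.9 * (4.68 - 0.66)
= 100 * 24.9 * 4.02
= 10009.8
Denominator = 4.68 * (24.9 - 0.66)
= 4.68 * 24.24
= 113.4432
R = 10009.8 / 113.4432
= 88.2362%

88.2362%


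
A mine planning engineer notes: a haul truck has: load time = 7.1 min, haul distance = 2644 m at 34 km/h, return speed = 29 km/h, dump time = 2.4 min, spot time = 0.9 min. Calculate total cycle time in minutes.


Convert haul speed to m/min: 34 * 1000/60 = 566.6666667 m/min
Haul time = 2644 / 566.6666667 = 4.665882353 min
Convert return speed to m/min: 29 * 1000/60 = 483.3333333 m/min
Return time = 2644 / 483.3333333 = 5.470344828 min
Total cycle time:
= 7.1 + 4.665882353 + 2.4 + 5.470344828 + 0.9
= 20.5362 min

20.5362 min


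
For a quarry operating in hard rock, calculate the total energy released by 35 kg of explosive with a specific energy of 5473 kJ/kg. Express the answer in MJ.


191.555 MJ

Energy = mass * specific_energy / 1000
= 35 * 5473 / 1000
= 191555 / 1000
= 191.555 MJ


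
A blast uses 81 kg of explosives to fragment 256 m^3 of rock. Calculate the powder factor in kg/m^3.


Powder factor = explosive mass / rock volume
= 81 / 256
= 0.3164 kg/m^3

0.3164 kg/m^3


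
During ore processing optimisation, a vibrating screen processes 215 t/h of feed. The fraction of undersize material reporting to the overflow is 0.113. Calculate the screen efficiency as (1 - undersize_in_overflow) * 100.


Screen efficiency = (1 - fraction of undersize in overflow) * 100
= (1 - 0.113) * 100
= 0.887 * 100
= 88.7%

88.7%


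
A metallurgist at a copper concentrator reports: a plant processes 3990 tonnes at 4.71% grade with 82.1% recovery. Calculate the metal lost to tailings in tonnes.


Total metal in feed:
= 3990 * 4.71 / 100 = 187.929 tonnes
Metal recovered:
= 187.929 * 82.1 / 100 = 154.289709 tonnes
Metal lost to tailings:
= 187.929 - 154.289709
= 33.6393 tonnes

33.6393 tonnes


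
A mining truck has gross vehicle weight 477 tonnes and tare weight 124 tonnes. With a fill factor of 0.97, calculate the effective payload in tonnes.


342.41 tonnes

Maximum payload = gross - tare
= 477 - 124 = 353 tonnes
Effective payload = max payload * fill factor
= 353 * 0.97
= 342.41 tonnes


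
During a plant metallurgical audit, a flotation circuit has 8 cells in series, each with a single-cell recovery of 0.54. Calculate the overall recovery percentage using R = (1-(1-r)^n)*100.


Complement of single-cell recovery:
1 - r = 1 - 0.54 = 0.46
Raise to power n:
(1 - r)^8 = 0.46^8 = 0.002004761223
Overall recovery:
R = (1 - 0.002004761223) * 100
= 99.7995%

99.7995%


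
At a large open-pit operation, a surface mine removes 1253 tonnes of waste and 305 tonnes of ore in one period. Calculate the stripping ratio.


Stripping ratio = waste tonnage / ore tonnage
= 1253 / 305
= 4.1082

4.1082


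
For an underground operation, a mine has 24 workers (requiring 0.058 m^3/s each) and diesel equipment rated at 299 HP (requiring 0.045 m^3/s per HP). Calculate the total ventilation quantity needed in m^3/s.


Airflow for workers:
Q_people = 24 * 0.058 = 1.392 m^3/s
Airflow for diesel equipment:
Q_diesel = 299 * 0.045 = 13.455 m^3/s
Total ventilation:
Q_total = 1.392 + 13.455
= 14.847 m^3/s

14.847 m^3/s


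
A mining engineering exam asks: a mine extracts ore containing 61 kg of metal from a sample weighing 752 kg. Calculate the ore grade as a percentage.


8.1117%

Ore grade = (metal mass / ore mass) * 100
= (61 / 752) * 100
= 0.08111702128 * 100
= 8.1117%


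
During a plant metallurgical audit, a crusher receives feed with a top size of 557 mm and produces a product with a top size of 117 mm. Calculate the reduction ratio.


Reduction ratio = feed size / product size
= 557 / 117
= 4.7607

4.7607


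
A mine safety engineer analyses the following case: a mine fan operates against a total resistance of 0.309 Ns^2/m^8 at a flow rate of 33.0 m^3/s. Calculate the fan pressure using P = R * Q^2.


Compute Q^2:
Q^2 = 33.0^2 = 1089.0
Compute pressure:
P = R * Q^2 = 0.309 * 1089.0
= 336.501 Pa

336.501 Pa


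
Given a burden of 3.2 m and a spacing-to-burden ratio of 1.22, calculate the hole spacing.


Spacing = burden * ratio
= 3.2 * 1.22
= 3.904 m

3.904 m


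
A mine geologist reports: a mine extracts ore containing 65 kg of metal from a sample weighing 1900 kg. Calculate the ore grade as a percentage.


Ore grade = (metal mass / ore mass) * 100
= (65 / 1900) * 100
= 0.03421052632 * 100
= 3.4211%

3.4211%


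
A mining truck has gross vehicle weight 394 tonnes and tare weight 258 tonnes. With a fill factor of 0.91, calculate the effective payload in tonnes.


Maximum payload = gross - tare
= 394 - 258 = 136 tonnes
Effective payload = max payload * fill factor
= 136 * 0.91
= 123.76 tonnes

123.76 tonnes


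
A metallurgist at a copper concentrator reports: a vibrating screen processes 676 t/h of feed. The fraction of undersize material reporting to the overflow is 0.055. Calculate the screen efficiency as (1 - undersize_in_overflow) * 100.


94.5%

Screen efficiency = (1 - fraction of undersize in overflow) * 100
= (1 - 0.055) * 100
= 0.945 * 100
= 94.5%


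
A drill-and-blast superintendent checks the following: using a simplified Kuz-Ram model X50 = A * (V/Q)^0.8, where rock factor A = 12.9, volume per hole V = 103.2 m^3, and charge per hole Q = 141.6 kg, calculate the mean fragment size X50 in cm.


10.0157 cm

Compute V/Q:
V/Q = 103.2 / 141.6 = 0.7288135593
Raise to the power 0.8:
(V/Q)^0.8 = 0.7288135593^0.8 = 0.7764136377
Multiply by A:
X50 = 12.9 * 0.7764136377
= 10.0157 cm


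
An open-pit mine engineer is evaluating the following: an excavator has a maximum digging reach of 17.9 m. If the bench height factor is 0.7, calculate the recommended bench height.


12.53 m

Bench height = reach * factor
= 17.9 * 0.7
= 12.53 m


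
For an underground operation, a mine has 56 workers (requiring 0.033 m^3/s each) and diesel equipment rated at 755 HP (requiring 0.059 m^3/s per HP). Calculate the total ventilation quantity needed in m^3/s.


46.393 m^3/s

Airflow for workers:
Q_people = 56 * 0.033 = 1.848 m^3/s
Airflow for diesel equipment:
Q_diesel = 755 * 0.059 = 44.545 m^3/s
Total ventilation:
Q_total = 1.848 + 44.545
= 46.393 m^3/s


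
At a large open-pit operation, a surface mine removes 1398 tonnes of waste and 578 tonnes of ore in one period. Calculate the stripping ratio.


2.4187

Stripping ratio = waste tonnage / ore tonnage
= 1398 / 578
= 2.4187


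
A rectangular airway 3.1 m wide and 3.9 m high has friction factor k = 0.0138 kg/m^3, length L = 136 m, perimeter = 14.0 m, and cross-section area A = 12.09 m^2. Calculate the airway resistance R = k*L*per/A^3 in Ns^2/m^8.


Compute the numerator:
k * L * per = 0.0138 * 136 * 14.0
= 26.2752
Compute the denominator:
A^3 = 12.09^3 = 1767.172329
Resistance:
R = 26.2752 / 1767.172329
= 0.0149 Ns^2/m^8

0.0149 Ns^2/m^8


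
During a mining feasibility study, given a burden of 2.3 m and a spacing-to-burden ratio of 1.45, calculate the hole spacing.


Spacing = burden * ratio
= 2.3 * 1.45
= 3.335 m

3.335 m


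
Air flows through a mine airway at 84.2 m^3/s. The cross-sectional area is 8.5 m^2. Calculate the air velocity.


9.9059 m/s

Velocity = flow rate / cross-sectional area
= 84.2 / 8.5
= 9.9059 m/s


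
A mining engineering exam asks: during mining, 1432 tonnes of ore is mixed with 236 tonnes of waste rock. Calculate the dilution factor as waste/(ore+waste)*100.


14.1487%

Total material = ore + waste
= 1432 + 236 = 1668 tonnes
Dilution = waste / total * 100
= 236 / 1668 * 100
= 0.1414868106 * 100
= 14.1487%


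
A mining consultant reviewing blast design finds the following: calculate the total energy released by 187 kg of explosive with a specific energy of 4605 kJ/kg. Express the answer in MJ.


861.135 MJ

Energy = mass * specific_energy / 1000
= 187 * 4605 / 1000
= 861135 / 1000
= 861.135 MJ


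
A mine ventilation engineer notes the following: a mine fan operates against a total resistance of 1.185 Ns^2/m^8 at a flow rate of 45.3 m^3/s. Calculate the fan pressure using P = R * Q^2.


2431.7267 Pa

Compute Q^2:
Q^2 = 45.3^2 = 2052.09
Compute pressure:
P = R * Q^2 = 1.185 * 2052.09
= 2431.7267 Pa


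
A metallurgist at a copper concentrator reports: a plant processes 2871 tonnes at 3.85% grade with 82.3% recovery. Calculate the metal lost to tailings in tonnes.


Total metal in feed:
= 2871 * 3.85 / 100 = 110.5335 tonnes
Metal recovered:
= 110.5335 * 82.3 / 100 = 90.9690705 tonnes
Metal lost to tailings:
= 110.5335 - 90.9690705
= 19.5644 tonnes

19.5644 tonnes


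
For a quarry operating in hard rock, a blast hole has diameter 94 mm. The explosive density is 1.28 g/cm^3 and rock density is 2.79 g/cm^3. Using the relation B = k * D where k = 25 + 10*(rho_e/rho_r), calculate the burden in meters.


2.7813 m

First, compute k:
rho_e / rho_r = 1.28 / 2.79 = 0.458781362
k = 25 + 10 * 0.458781362 = 29.58781362
Then, compute burden:
B = k * D / 1000 = 29.58781362 * 94 / 1000
= 2781.25448 / 1000
= 2.7813 m


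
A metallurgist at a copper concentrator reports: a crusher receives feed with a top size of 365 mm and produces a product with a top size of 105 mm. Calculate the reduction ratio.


Reduction ratio = feed size / product size
= 365 / 105
= 3.4762

3.4762


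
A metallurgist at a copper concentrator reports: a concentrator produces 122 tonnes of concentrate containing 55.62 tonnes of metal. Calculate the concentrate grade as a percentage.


45.5902%

Grade = (metal in concentrate / concentrate mass) * 100
= (55.62 / 122) * 100
= 0.4559016393 * 100
= 45.5902%


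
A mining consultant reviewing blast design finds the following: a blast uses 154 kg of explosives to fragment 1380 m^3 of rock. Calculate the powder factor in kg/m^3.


Powder factor = explosive mass / rock volume
= 154 / 1380
= 0.1116 kg/m^3

0.1116 kg/m^3


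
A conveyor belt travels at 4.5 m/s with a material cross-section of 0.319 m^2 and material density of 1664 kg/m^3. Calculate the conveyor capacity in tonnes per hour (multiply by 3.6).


8599.2192 t/h

Volumetric flow = speed * area
= 4.5 * 0.319 = 1.4355 m^3/s
Mass flow = volumetric * density
= 1.4355 * 1664 = 2388.672 kg/s
Convert to t/h: multiply by 3.6
Capacity = 2388.672 * 3.6
= 8599.2192 t/h


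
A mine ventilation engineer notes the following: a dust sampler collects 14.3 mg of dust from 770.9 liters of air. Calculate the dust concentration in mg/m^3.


Convert liters to m^3: 1 m^3 = 1000 L
Concentration = mass / volume * 1000
= 14.3 / 770.9 * 1000
= 0.01854974705 * 1000
= 18.5497 mg/m^3

18.5497 mg/m^3


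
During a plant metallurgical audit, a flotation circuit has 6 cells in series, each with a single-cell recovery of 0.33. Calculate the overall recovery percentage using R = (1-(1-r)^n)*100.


Complement of single-cell recovery:
1 - r = 1 - 0.33 = 0.67
Raise to power n:
(1 - r)^6 = 0.67^6 = 0.09045838217
Overall recovery:
R = (1 - 0.09045838217) * 100
= 90.9542%

90.9542%


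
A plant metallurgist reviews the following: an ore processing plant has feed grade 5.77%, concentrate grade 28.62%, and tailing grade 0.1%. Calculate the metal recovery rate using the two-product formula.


98.6115%

Using the two-product formula:
R = 100 * c * (f - t) / (f * (c - t))
Numerator = 100 * 28.62 * (5.77 - 0.1)
= 100 * 28.62 * 5.67
= 16227.54
Denominator = 5.77 * (28.62 - 0.1)
= 5.77 * 28.52
= 164.5604
R = 16227.54 / 164.5604
= 98.6115%


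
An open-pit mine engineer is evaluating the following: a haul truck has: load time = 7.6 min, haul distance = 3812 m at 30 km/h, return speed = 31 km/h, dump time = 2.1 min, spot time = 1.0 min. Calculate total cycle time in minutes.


Convert haul speed to m/min: 30 * 1000/60 = 500 m/min
Haul time = 3812 / 500 = 7.624 min
Convert return speed to m/min: 31 * 1000/60 = 516.6666667 m/min
Return time = 3812 / 516.6666667 = 7.378064516 min
Total cycle time:
= 7.6 + 7.624 + 2.1 + 7.378064516 + 1.0
= 25.7021 min

25.7021 min


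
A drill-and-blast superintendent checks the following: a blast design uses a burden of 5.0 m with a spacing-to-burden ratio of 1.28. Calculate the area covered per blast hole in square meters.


32.0 m^2

First, find the spacing:
Spacing = burden * ratio = 5.0 * 1.28
= 6.4 m
Then, calculate the area:
Area = burden * spacing = 5.0 * 6.4
= 32.0 m^2


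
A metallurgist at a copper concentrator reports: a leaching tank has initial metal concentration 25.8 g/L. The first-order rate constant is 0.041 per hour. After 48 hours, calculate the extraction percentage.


Compute the exponent:
-k * t = -0.041 * 48 = -1.968
Remaining concentration:
C = 25.8 * exp(-1.968)
= 25.8 * 0.139736049
= 3.605190065 g/L
Extracted = 25.8 - 3.605190065 = 22.19480994 g/L
Extraction % = 22.19480994 / 25.8 * 100
= 86.0264%

86.0264%


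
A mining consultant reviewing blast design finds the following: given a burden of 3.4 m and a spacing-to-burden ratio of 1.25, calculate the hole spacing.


4.25 m

Spacing = burden * ratio
= 3.4 * 1.25
= 4.25 m


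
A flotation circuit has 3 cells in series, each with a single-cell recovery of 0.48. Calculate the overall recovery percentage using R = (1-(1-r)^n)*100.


Complement of single-cell recovery:
1 - r = 1 - 0.48 = 0.52
Raise to power n:
(1 - r)^3 = 0.52^3 = 0.140608
Overall recovery:
R = (1 - 0.140608) * 100
= 85.9392%

85.9392%


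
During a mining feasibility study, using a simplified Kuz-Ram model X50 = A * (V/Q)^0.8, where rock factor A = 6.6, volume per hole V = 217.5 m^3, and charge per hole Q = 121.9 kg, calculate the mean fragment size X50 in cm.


10.4884 cm

Compute V/Q:
V/Q = 217.5 / 121.9 = 1.784249385
Raise to the power 0.8:
(V/Q)^0.8 = 1.784249385^0.8 = 1.589148362
Multiply by A:
X50 = 6.6 * 1.589148362
= 10.4884 cm


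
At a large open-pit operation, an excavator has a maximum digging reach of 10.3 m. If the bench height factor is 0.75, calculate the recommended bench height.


7.725 m

Bench height = reach * factor
= 10.3 * 0.75
= 7.725 m


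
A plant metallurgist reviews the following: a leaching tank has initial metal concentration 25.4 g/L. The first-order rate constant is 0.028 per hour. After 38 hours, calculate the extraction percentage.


65.4927%

Compute the exponent:
-k * t = -0.028 * 38 = -1.064
Remaining concentration:
C = 25.4 * exp(-1.064)
= 25.4 * 0.345072755
= 8.764847978 g/L
Extracted = 25.4 - 8.764847978 = 16.63515202 g/L
Extraction % = 16.63515202 / 25.4 * 100
= 65.4927%


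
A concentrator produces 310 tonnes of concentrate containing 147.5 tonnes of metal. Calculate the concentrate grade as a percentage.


47.5806%

Grade = (metal in concentrate / concentrate mass) * 100
= (147.5 / 310) * 100
= 0.4758064516 * 100
= 47.5806%


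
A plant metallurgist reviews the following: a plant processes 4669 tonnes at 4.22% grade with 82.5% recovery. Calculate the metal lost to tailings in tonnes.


34.4806 tonnes

Total metal in feed:
= 4669 * 4.22 / 100 = 197.0318 tonnes
Metal recovered:
= 197.0318 * 82.5 / 100 = 162.551235 tonnes
Metal lost to tailings:
= 197.0318 - 162.551235
= 34.4806 tonnes


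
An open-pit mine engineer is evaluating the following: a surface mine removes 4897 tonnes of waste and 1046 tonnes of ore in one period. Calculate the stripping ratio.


Stripping ratio = waste tonnage / ore tonnage
= 4897 / 1046
= 4.6816

4.6816


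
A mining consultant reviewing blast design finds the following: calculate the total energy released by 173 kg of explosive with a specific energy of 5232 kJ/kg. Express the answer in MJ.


905.136 MJ

Energy = mass * specific_energy / 1000
= 173 * 5232 / 1000
= 905136 / 1000
= 905.136 MJ


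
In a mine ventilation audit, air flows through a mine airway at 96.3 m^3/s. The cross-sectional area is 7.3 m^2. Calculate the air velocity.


13.1918 m/s

Velocity = flow rate / cross-sectional area
= 96.3 / 7.3
= 13.1918 m/s


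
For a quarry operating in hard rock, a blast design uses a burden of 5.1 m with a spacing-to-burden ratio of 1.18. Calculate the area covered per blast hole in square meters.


First, find the spacing:
Spacing = burden * ratio = 5.1 * 1.18
= 6.018 m
Then, calculate the area:
Area = burden * spacing = 5.1 * 6.018
= 30.6918 m^2

30.6918 m^2


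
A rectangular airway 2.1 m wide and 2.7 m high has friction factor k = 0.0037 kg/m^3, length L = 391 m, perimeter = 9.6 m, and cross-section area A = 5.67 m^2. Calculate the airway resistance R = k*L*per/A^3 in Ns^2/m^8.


0.0762 Ns^2/m^8

Compute the numerator:
k * L * per = 0.0037 * 391 * 9.6
= 13.88832
Compute the denominator:
A^3 = 5.67^3 = 182.284263
Resistance:
R = 13.88832 / 182.284263
= 0.0762 Ns^2/m^8


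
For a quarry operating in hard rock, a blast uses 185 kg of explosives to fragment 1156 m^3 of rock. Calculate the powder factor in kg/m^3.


0.16 kg/m^3

Powder factor = explosive mass / rock volume
= 185 / 1156
= 0.16 kg/m^3


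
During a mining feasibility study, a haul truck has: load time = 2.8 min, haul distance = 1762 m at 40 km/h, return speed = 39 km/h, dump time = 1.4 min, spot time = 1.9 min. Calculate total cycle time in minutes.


Convert haul speed to m/min: 40 * 1000/60 = 666.6666667 m/min
Haul time = 1762 / 666.6666667 = 2.643 min
Convert return speed to m/min: 39 * 1000/60 = 650 m/min
Return time = 1762 / 650 = 2.710769231 min
Total cycle time:
= 2.8 + 2.643 + 1.4 + 2.710769231 + 1.9
= 11.4538 min

11.4538 min


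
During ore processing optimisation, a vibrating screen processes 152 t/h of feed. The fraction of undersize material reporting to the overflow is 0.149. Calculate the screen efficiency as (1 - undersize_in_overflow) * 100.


Screen efficiency = (1 - fraction of undersize in overflow) * 100
= (1 - 0.149) * 100
= 0.851 * 100
= 85.1%

85.1%


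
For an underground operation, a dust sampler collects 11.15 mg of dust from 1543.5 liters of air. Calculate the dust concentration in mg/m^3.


7.2238 mg/m^3

Convert liters to m^3: 1 m^3 = 1000 L
Concentration = mass / volume * 1000
= 11.15 / 1543.5 * 1000
= 0.007223841918 * 1000
= 7.2238 mg/m^3


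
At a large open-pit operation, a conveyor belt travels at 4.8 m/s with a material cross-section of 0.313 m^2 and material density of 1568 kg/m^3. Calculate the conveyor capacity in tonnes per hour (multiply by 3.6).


8480.7475 t/h

Volumetric flow = speed * area
= 4.8 * 0.313 = 1.5024 m^3/s
Mass flow = volumetric * density
= 1.5024 * 1568 = 2355.7632 kg/s
Convert to t/h: multiply by 3.6
Capacity = 2355.7632 * 3.6
= 8480.7475 t/h


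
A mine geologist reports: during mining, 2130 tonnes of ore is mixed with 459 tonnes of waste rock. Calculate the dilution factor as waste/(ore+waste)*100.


Total material = ore + waste
= 2130 + 459 = 2589 tonnes
Dilution = waste / total * 100
= 459 / 2589 * 100
= 0.1772885284 * 100
= 17.7289%

17.7289%


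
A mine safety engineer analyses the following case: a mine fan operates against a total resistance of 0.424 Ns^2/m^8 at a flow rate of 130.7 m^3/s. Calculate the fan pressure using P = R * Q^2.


Compute Q^2:
Q^2 = 130.7^2 = 17082.49
Compute pressure:
P = R * Q^2 = 0.424 * 17082.49
= 7242.9758 Pa

7242.9758 Pa


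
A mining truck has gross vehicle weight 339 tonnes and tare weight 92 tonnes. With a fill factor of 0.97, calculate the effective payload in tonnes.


239.59 tonnes

Maximum payload = gross - tare
= 339 - 92 = 247 tonnes
Effective payload = max payload * fill factor
= 247 * 0.97
= 239.59 tonnes


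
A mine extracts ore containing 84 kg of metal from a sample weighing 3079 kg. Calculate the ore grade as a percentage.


2.7282%

Ore grade = (metal mass / ore mass) * 100
= (84 / 3079) * 100
= 0.02728158493 * 100
= 2.7282%


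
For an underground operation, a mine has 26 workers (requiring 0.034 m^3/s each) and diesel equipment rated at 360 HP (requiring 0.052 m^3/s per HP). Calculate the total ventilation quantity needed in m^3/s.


Airflow for workers:
Q_people = 26 * 0.034 = 0.884 m^3/s
Airflow for diesel equipment:
Q_diesel = 360 * 0.052 = 18.72 m^3/s
Total ventilation:
Q_total = 0.884 + 18.72
= 19.604 m^3/s

19.604 m^3/s


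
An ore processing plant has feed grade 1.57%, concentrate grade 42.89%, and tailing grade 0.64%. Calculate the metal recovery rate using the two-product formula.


60.133%

Using the two-product formula:
R = 100 * c * (f - t) / (f * (c - t))
Numerator = 100 * 42.89 * (1.57 - 0.64)
= 100 * 42.89 * 0.93
= 3988.77
Denominator = 1.57 * (42.89 - 0.64)
= 1.57 * 42.25
= 66.3325
R = 3988.77 / 66.3325
= 60.133%


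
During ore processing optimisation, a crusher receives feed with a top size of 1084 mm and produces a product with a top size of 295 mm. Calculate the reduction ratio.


Reduction ratio = feed size / product size
= 1084 / 295
= 3.6746

3.6746


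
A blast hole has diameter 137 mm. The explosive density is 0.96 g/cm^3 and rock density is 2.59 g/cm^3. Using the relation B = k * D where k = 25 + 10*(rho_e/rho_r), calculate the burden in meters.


3.9328 m

First, compute k:
rho_e / rho_r = 0.96 / 2.59 = 0.3706563707
k = 25 + 10 * 0.3706563707 = 28.70656371
Then, compute burden:
B = k * D / 1000 = 28.70656371 * 137 / 1000
= 3932.799228 / 1000
= 3.9328 m


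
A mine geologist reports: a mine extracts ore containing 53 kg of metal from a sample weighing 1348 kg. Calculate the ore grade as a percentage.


3.9318%

Ore grade = (metal mass / ore mass) * 100
= (53 / 1348) * 100
= 0.03931750742 * 100
= 3.9318%


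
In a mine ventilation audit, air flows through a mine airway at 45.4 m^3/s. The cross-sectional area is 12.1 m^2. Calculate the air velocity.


3.7521 m/s

Velocity = flow rate / cross-sectional area
= 45.4 / 12.1
= 3.7521 m/s


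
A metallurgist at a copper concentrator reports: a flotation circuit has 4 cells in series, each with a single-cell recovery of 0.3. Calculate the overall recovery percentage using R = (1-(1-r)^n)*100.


Complement of single-cell recovery:
1 - r = 1 - 0.3 = 0.7
Raise to power n:
(1 - r)^4 = 0.7^4 = 0.2401
Overall recovery:
R = (1 - 0.2401) * 100
= 75.99%

75.99%


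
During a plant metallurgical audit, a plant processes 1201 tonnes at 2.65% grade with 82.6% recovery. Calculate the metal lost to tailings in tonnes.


5.5378 tonnes

Total metal in feed:
= 1201 * 2.65 / 100 = 31.8265 tonnes
Metal recovered:
= 31.8265 * 82.6 / 100 = 26.288689 tonnes
Metal lost to tailings:
= 31.8265 - 26.288689
= 5.5378 tonnes


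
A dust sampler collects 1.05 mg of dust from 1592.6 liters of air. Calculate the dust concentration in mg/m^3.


0.6593 mg/m^3

Convert liters to m^3: 1 m^3 = 1000 L
Concentration = mass / volume * 1000
= 1.05 / 1592.6 * 1000
= 0.0006592992591 * 1000
= 0.6593 mg/m^3


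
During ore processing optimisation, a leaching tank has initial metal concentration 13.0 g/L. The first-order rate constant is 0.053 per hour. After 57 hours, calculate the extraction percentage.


95.1248%

Compute the exponent:
-k * t = -0.053 * 57 = -3.021
Remaining concentration:
C = 13.0 * exp(-3.021)
= 13.0 * 0.04875244154
= 0.63378174 g/L
Extracted = 13.0 - 0.63378174 = 12.36621826 g/L
Extraction % = 12.36621826 / 13.0 * 100
= 95.1248%


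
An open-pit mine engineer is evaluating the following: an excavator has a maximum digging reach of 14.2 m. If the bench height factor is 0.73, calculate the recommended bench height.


Bench height = reach * factor
= 14.2 * 0.73
= 10.366 m

10.366 m


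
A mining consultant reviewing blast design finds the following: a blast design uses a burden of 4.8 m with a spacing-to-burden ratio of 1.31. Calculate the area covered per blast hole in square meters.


30.1824 m^2

First, find the spacing:
Spacing = burden * ratio = 4.8 * 1.31
= 6.288 m
Then, calculate the area:
Area = burden * spacing = 4.8 * 6.288
= 30.1824 m^2


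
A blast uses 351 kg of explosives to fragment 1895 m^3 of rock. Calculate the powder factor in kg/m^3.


0.1852 kg/m^3

Powder factor = explosive mass / rock volume
= 351 / 1895
= 0.1852 kg/m^3


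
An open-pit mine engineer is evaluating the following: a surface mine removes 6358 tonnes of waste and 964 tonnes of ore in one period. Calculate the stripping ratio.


6.5954

Stripping ratio = waste tonnage / ore tonnage
= 6358 / 964
= 6.5954


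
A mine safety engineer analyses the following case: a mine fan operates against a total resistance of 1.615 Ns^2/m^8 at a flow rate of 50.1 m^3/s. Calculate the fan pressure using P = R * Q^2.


4053.6662 Pa

Compute Q^2:
Q^2 = 50.1^2 = 2510.01
Compute pressure:
P = R * Q^2 = 1.615 * 2510.01
= 4053.6662 Pa


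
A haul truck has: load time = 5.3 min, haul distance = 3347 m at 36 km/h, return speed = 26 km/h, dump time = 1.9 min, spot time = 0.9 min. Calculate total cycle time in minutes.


Convert haul speed to m/min: 36 * 1000/60 = 600 m/min
Haul time = 3347 / 600 = 5.578333333 min
Convert return speed to m/min: 26 * 1000/60 = 433.3333333 m/min
Return time = 3347 / 433.3333333 = 7.723846154 min
Total cycle time:
= 5.3 + 5.578333333 + 1.9 + 7.723846154 + 0.9
= 21.4022 min

21.4022 min


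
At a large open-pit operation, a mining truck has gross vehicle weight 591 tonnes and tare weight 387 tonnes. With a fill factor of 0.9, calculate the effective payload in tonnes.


Maximum payload = gross - tare
= 591 - 387 = 204 tonnes
Effective payload = max payload * fill factor
= 204 * 0.9
= 183.6 tonnes

183.6 tonnes


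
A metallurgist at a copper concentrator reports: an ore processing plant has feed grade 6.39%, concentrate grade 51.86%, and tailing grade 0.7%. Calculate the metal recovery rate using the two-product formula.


90.2638%

Using the two-product formula:
R = 100 * c * (f - t) / (f * (c - t))
Numerator = 100 * 51.86 * (6.39 - 0.7)
= 100 * 51.86 * 5.69
= 29508.34
Denominator = 6.39 * (51.86 - 0.7)
= 6.39 * 51.16
= 326.9124
R = 29508.34 / 326.9124
= 90.2638%


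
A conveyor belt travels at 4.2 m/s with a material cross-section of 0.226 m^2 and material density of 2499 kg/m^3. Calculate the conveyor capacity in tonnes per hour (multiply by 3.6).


8539.3829 t/h

Volumetric flow = speed * area
= 4.2 * 0.226 = 0.9492 m^3/s
Mass flow = volumetric * density
= 0.9492 * 2499 = 2372.0508 kg/s
Convert to t/h: multiply by 3.6
Capacity = 2372.0508 * 3.6
= 8539.3829 t/h


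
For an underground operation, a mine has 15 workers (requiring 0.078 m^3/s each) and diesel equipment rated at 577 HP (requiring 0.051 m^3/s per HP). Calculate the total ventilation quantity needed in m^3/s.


30.597 m^3/s

Airflow for workers:
Q_people = 15 * 0.078 = 1.17 m^3/s
Airflow for diesel equipment:
Q_diesel = 577 * 0.051 = 29.427 m^3/s
Total ventilation:
Q_total = 1.17 + 29.427
= 30.597 m^3/s


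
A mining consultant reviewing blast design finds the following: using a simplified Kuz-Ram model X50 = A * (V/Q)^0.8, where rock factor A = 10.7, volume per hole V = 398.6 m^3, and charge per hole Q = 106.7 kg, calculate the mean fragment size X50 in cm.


30.7102 cm

Compute V/Q:
V/Q = 398.6 / 106.7 = 3.735707591
Raise to the power 0.8:
(V/Q)^0.8 = 3.735707591^0.8 = 2.870108401
Multiply by A:
X50 = 10.7 * 2.870108401
= 30.7102 cm


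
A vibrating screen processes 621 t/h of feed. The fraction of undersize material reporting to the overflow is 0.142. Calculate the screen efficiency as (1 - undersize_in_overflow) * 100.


85.8%

Screen efficiency = (1 - fraction of undersize in overflow) * 100
= (1 - 0.142) * 100
= 0.858 * 100
= 85.8%


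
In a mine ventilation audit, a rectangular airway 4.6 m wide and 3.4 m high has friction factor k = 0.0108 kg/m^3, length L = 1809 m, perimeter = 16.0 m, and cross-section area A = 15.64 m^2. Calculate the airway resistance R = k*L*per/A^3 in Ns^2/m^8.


0.0817 Ns^2/m^8

Compute the numerator:
k * L * per = 0.0108 * 1809 * 16.0
= 312.5952
Compute the denominator:
A^3 = 15.64^3 = 3825.694144
Resistance:
R = 312.5952 / 3825.694144
= 0.0817 Ns^2/m^8


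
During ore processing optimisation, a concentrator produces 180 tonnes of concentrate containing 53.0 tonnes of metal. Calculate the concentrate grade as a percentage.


29.4444%

Grade = (metal in concentrate / concentrate mass) * 100
= (53.0 / 180) * 100
= 0.2944444444 * 100
= 29.4444%


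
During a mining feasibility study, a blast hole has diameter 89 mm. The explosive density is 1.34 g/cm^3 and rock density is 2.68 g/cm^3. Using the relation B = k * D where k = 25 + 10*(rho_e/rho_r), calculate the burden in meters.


First, compute k:
rho_e / rho_r = 1.34 / 2.68 = 0.5
k = 25 + 10 * 0.5 = 30
Then, compute burden:
B = k * D / 1000 = 30 * 89 / 1000
= 2670 / 1000
= 2.67 m

2.67 m


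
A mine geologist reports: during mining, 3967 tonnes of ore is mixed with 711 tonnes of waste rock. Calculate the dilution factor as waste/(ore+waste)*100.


15.1988%

Total material = ore + waste
= 3967 + 711 = 4678 tonnes
Dilution = waste / total * 100
= 711 / 4678 * 100
= 0.1519880291 * 100
= 15.1988%


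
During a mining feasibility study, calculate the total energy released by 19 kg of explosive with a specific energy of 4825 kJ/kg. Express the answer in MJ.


Energy = mass * specific_energy / 1000
= 19 * 4825 / 1000
= 91675 / 1000
= 91.675 MJ

91.675 MJ


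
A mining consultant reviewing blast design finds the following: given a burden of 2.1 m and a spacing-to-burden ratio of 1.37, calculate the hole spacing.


Spacing = burden * ratio
= 2.1 * 1.37
= 2.877 m

2.877 m


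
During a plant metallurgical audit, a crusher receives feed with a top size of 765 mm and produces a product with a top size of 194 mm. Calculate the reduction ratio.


3.9433

Reduction ratio = feed size / product size
= 765 / 194
= 3.9433


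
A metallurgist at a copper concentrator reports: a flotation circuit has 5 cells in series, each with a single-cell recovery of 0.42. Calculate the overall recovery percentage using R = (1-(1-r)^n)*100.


93.4364%

Complement of single-cell recovery:
1 - r = 1 - 0.42 = 0.58
Raise to power n:
(1 - r)^5 = 0.58^5 = 0.0656356768
Overall recovery:
R = (1 - 0.0656356768) * 100
= 93.4364%


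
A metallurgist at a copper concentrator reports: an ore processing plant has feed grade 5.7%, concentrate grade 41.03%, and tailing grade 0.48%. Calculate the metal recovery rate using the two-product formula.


92.663%

Using the two-product formula:
R = 100 * c * (f - t) / (f * (c - t))
Numerator = 100 * 41.03 * (5.7 - 0.48)
= 100 * 41.03 * 5.22
= 21417.66
Denominator = 5.7 * (41.03 - 0.48)
= 5.7 * 40.55
= 231.135
R = 21417.66 / 231.135
= 92.663%


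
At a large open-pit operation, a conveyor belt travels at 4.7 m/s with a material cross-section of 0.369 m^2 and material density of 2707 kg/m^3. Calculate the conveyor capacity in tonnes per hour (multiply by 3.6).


16901.1004 t/h

Volumetric flow = speed * area
= 4.7 * 0.369 = 1.7343 m^3/s
Mass flow = volumetric * density
= 1.7343 * 2707 = 4694.7501 kg/s
Convert to t/h: multiply by 3.6
Capacity = 4694.7501 * 3.6
= 16901.1004 t/h


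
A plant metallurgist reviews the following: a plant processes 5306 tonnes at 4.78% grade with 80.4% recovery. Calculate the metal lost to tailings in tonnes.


49.7109 tonnes

Total metal in feed:
= 5306 * 4.78 / 100 = 253.6268 tonnes
Metal recovered:
= 253.6268 * 80.4 / 100 = 203.9159472 tonnes
Metal lost to tailings:
= 253.6268 - 203.9159472
= 49.7109 tonnes


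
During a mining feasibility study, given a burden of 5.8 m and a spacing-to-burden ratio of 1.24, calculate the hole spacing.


7.192 m

Spacing = burden * ratio
= 5.8 * 1.24
= 7.192 m


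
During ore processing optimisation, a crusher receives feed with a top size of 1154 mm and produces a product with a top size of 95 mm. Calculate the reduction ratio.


Reduction ratio = feed size / product size
= 1154 / 95
= 12.1474

12.1474


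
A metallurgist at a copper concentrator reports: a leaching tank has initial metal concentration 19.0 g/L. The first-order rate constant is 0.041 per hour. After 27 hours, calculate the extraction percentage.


Compute the exponent:
-k * t = -0.041 * 27 = -1.107
Remaining concentration:
C = 19.0 * exp(-1.107)
= 19.0 * 0.3305491225
= 6.280433327 g/L
Extracted = 19.0 - 6.280433327 = 12.71956667 g/L
Extraction % = 12.71956667 / 19.0 * 100
= 66.9451%

66.9451%
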